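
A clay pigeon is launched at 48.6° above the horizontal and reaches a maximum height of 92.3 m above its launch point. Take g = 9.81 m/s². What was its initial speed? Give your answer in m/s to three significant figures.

At the peak v_y = 0, so v_y0 = √(2gH) = √(2 × 9.81 × 92.3) = 42.55 m/s.
v_y0 = v₀ sin θ ⇒ v₀ = 42.55 / sin 48.6° = 56.73 m/s.

56.7 m/s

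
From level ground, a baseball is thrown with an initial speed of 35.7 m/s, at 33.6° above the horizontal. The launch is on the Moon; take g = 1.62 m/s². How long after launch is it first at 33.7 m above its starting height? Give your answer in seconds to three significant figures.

1.85 s

Horizontal component vₓ = 35.70 cos 33.6° = 29.74 m/s; vertical v_y0 = 35.70 sin 33.6° = 19.76 m/s.
Require v_y0 t − ½ g t² = 33.7, i.e. 0.8100 t² − 19.76 t + 33.7 = 0.
t = [19.76 ± √(19.76² − 2·1.62·33.7)] / 1.62 = (19.76 ± 16.77) / 1.62, so t = 1.845 s or t = 22.54 s.
The first (ascending) time is 1.845 s.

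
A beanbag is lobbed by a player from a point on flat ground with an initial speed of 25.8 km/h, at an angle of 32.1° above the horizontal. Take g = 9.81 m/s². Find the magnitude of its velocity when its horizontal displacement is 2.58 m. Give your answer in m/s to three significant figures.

Convert: 25.8 km/h = 25.8/3.6 = 7.167 m/s.
Horizontal component vₓ = 7.167 cos 32.1° = 6.071 m/s; vertical v_y0 = 7.167 sin 32.1° = 3.808 m/s.
At x = 2.58 m, t = x/vₓ = 2.58/6.071 = 0.4250 s.
Vertical velocity there: v_y = v_y0 − g t = 3.808 − 9.81 × 0.4250 = −0.3606 m/s.
Speed: √(vₓ² + v_y²) = √(6.071² + 0.3606²) = 6.082 m/s.

6.08 m/s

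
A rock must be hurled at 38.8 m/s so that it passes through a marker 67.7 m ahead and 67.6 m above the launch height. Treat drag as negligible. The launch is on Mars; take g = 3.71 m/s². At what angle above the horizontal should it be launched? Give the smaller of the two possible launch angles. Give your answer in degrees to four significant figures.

Trajectory: y = x tanθ − g x² (1 + tan²θ)/(2v₀²). With x = 67.7, y = 67.6, v₀ = 38.8, g = 3.71:
5.648 tan²θ − 67.7 tanθ + (73.25) = 0.
tanθ = [67.7 ± √(67.7² − 4 × 5.648 × (73.25))] / (2 × 5.648) = (67.7 ± 54.12) / 11.30, giving tanθ = 1.203 or 10.78.
θ = 50.26° or 84.70°; the smaller is 50.26°.

50.26°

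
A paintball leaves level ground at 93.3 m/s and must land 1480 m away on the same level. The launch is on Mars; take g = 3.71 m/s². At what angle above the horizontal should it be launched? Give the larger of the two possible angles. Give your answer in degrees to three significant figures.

70.4°

R = v₀² sin 2θ / g gives sin 2θ = gR/v₀² = 3.71·1480/93.3² = 0.6308.
2θ = 39.11° or 180° − 39.11° = 140.9°, so θ = 19.55° or 70.45°.
The larger angle is 70.45°.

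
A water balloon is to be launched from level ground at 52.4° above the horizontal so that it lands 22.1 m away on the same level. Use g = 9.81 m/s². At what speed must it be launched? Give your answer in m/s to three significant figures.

15.0 m/s

Level-ground range: R = v₀² sin(2θ)/g, so v₀ = √(gR / sin 2θ).
v₀ = √(9.81 × 22.1 / sin 104.8°) = √(216.8 / 0.9668) = √224.24 = 14.97 m/s.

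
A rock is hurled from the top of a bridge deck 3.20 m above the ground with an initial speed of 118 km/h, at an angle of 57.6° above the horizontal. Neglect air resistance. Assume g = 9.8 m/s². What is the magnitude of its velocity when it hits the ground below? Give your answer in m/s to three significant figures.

33.7 m/s

Convert: 118 km/h = 118/3.6 = 32.78 m/s.
vₓ = 32.78 cos 57.6° = 17.56 m/s; v_y0 = 32.78 sin 57.6° = 27.68 m/s.
The projectile lands when y = 3.20 + (27.68) t − ½·9.80·t² = 0. Positive root: t = (27.68 + √(27.68² + 2·9.80·3.20)) / 9.80 = (27.68 + 28.79) / 9.80 = 5.761 s.
Vertical velocity at impact: v_y = v_y0 − g t = 27.68 − 9.80 × 5.761 = −28.79 m/s.
Speed: |v| = √(vₓ² + v_y²) = √(17.56² + 28.79²) = 33.72 m/s.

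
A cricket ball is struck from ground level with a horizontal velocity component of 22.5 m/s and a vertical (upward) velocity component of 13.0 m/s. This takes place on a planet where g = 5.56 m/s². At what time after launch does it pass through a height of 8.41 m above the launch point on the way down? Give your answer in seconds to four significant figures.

3.901 s

Require v_y0 t − ½ g t² = 8.41, i.e. 2.780 t² − 13.00 t + 8.41 = 0.
Quadratic formula: t = (13.00 ± √75.481) / 5.56 = (13.00 ± 8.688) / 5.56 → t = 0.7755 s or 3.901 s.
The descending-branch root is 3.901 s.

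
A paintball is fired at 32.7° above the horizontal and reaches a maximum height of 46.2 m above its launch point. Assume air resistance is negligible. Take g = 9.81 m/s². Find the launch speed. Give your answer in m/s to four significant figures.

55.73 m/s

At the peak v_y = 0, so v_y0 = √(2gH) = √(2 × 9.81 × 46.2) = 30.11 m/s.
v_y0 = v₀ sin θ ⇒ v₀ = 30.11 / sin 32.7° = 55.73 m/s.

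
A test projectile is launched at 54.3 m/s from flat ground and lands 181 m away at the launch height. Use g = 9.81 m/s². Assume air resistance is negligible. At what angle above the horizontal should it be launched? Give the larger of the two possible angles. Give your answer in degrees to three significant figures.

71.5°

From R = (v₀²/g) sin 2θ: sin 2θ = 9.81 × 181 / 2948.5 = 0.6022.
2θ = 37.03° or 180° − 37.03° = 143.0°, so θ = 18.51° or 71.49°.
The larger angle is 71.49°.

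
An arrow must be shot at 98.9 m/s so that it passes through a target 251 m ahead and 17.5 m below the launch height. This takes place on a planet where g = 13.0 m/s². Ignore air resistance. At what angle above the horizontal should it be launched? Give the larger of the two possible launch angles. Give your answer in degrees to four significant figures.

Trajectory: y = x tanθ − g x² (1 + tan²θ)/(2v₀²). With x = 251, y = −17.5, v₀ = 98.9, g = 13.0:
41.87 tan²θ − 251 tanθ + (24.37) = 0.
tanθ = [251 ± √(251² − 4 × 41.87 × (24.37))] / (2 × 41.87) = (251 ± 242.7) / 83.73, giving tanθ = 0.09870 or 5.897.
θ = 5.637° or 80.37°; the larger is 80.37°.

80.37°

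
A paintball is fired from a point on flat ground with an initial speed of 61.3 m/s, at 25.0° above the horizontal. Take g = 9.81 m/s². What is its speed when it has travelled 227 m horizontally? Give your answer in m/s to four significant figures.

57.34 m/s

Horizontal component vₓ = 61.30 cos 25.0° = 55.56 m/s; vertical v_y0 = 61.30 sin 25.0° = 25.91 m/s.
At x = 227 m, t = x/vₓ = 227/55.56 = 4.086 s.
Vertical velocity there: v_y = v_y0 − g t = 25.91 − 9.81 × 4.086 = −14.18 m/s.
Speed: √(vₓ² + v_y²) = √(55.56² + 14.18²) = 57.34 m/s.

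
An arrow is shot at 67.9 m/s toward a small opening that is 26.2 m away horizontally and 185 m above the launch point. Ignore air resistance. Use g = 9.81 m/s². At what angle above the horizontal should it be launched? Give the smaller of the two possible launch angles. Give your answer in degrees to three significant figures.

84.1°

Trajectory: y = x tanθ − g x² (1 + tan²θ)/(2v₀²). With x = 26.2, y = 185, v₀ = 67.9, g = 9.81:
0.7303 tan²θ − 26.2 tanθ + (185.7) = 0.
tanθ = [26.2 ± √(26.2² − 4 × 0.7303 × (185.7))] / (2 × 0.7303) = (26.2 ± 12.00) / 1.461, giving tanθ = 9.725 or 26.15.
θ = 84.13° or 87.81°; the smaller is 84.13°.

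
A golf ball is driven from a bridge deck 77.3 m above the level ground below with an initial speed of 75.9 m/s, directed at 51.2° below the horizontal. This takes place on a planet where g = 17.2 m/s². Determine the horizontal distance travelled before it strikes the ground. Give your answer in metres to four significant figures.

53.43 m

vₓ = 75.90 cos 51.2° = 47.56 m/s; v_y0 = −59.15 m/s (downward).
With up positive and y = 0 at the ground: y(t) = 77.3 + (−59.15) t − 8.600 t². Setting y = 0 and taking the positive root: t = [−59.15 + √(59.15² + 2·17.2·77.3)] / 17.2 = (−59.15 + 78.47) / 17.2 = 1.123 s.
Horizontal distance: R = vₓ t = 47.56 × 1.123 = 53.43 m.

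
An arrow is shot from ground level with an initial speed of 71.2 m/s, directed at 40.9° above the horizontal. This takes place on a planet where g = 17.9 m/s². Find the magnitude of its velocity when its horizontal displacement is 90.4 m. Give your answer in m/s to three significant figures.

vₓ = 71.20 cos 40.9° = 53.82 m/s; v_y0 = 71.20 sin 40.9° = 46.62 m/s.
x = vₓ t ⇒ t = 90.4/53.82 = 1.680 s.
Vertical velocity there: v_y = v_y0 − g t = 46.62 − 17.9 × 1.680 = 16.55 m/s.
Speed: √(vₓ² + v_y²) = √(53.82² + 16.55²) = 56.30 m/s.

56.3 m/s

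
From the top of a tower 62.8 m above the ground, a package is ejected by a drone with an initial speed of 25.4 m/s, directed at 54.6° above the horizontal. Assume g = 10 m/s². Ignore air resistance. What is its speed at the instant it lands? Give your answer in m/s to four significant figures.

Horizontal component vₓ = 25.40 cos 54.6° = 14.71 m/s; vertical v_y0 = 25.40 sin 54.6° = 20.70 m/s.
Vertical motion (up positive, ground at y = 0): 5.000 t² − (20.70) t − 62.8 = 0, so t = (20.70 + √(20.70² + 2·10.0·62.8)) / 10.0 = (20.70 + 41.04) / 10.0 = 6.175 s.
Vertical velocity at impact: v_y = v_y0 − g t = 20.70 − 10.0 × 6.175 = −41.04 m/s.
Speed: |v| = √(vₓ² + v_y²) = √(14.71² + 41.04²) = 43.60 m/s.

43.60 m/s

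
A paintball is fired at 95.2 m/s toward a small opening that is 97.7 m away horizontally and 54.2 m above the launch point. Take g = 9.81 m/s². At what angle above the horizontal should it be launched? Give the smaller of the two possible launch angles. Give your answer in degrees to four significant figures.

32.15°

Trajectory: y = x tanθ − g x² (1 + tan²θ)/(2v₀²). With x = 97.7, y = 54.2, v₀ = 95.2, g = 9.81:
5.166 tan²θ − 97.7 tanθ + (59.37) = 0.
tanθ = [97.7 ± √(97.7² − 4 × 5.166 × (59.37))] / (2 × 5.166) = (97.7 ± 91.21) / 10.33, giving tanθ = 0.6285 or 18.28.
θ = 32.15° or 86.87°; the smaller is 32.15°.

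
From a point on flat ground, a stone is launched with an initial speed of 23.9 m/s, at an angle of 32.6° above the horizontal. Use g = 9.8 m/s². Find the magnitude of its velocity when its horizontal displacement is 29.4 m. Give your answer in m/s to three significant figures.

20.2 m/s

Horizontal component vₓ = 23.90 cos 32.6° = 20.13 m/s; vertical v_y0 = 23.90 sin 32.6° = 12.88 m/s.
At x = 29.4 m, t = x/vₓ = 29.4/20.13 = 1.460 s.
Vertical velocity there: v_y = v_y0 − g t = 12.88 − 9.80 × 1.460 = −1.433 m/s.
Speed: √(vₓ² + v_y²) = √(20.13² + 1.433²) = 20.19 m/s.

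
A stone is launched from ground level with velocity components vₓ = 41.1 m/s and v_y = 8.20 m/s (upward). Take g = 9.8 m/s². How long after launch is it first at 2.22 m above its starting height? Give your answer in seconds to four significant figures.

0.3397 s

Set y = v_y0 t − ½ g t² = 2.22: 4.900 t² − 8.200 t + 2.22 = 0.
Quadratic formula: t = (8.200 ± √23.728) / 9.80 = (8.200 ± 4.871) / 9.80 → t = 0.3397 s or 1.334 s.
The first (ascending) time is 0.3397 s.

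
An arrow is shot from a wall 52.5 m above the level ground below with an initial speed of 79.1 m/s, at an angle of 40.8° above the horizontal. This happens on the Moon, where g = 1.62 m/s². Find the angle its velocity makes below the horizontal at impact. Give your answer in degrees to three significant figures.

41.7°

Components: vₓ = 79.10 cos 40.8° = 59.88 m/s, v_y0 = 79.10 sin 40.8° = 51.69 m/s.
Vertical motion (up positive, ground at y = 0): 0.8100 t² − (51.69) t − 52.5 = 0, so t = (51.69 + √(51.69² + 2·1.62·52.5)) / 1.62 = (51.69 + 53.31) / 1.62 = 64.81 s.
At impact: v_y = v_y0 − g t = −53.31 m/s; vₓ = 59.88 m/s.
Angle below horizontal: arctan(|v_y|/vₓ) = arctan(53.31/59.88) = 41.68°.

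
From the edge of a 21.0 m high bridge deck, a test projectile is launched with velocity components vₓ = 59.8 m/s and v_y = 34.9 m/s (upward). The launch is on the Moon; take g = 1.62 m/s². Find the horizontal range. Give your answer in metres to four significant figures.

2612 m

Vertical motion (up positive, ground at y = 0): 0.8100 t² − (34.90) t − 21.0 = 0, so t = (34.90 + √(34.90² + 2·1.62·21.0)) / 1.62 = (34.90 + 35.86) / 1.62 = 43.68 s.
Horizontal distance: R = vₓ t = 59.80 × 43.68 = 2612 m.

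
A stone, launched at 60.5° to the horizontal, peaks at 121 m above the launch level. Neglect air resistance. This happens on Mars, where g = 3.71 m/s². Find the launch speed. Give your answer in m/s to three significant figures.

34.4 m/s

At the peak v_y = 0, so v_y0 = √(2gH) = √(2 × 3.71 × 121) = 29.96 m/s.
v_y0 = v₀ sin θ ⇒ v₀ = 29.96 / sin 60.5° = 34.43 m/s.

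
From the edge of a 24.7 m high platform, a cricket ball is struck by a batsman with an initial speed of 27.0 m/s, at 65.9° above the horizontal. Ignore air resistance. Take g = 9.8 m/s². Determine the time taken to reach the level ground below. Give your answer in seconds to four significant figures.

Horizontal component vₓ = 27.00 cos 65.9° = 11.02 m/s; vertical v_y0 = 27.00 sin 65.9° = 24.65 m/s.
Vertical motion (up positive, ground at y = 0): 4.900 t² − (24.65) t − 24.7 = 0, so t = (24.65 + √(24.65² + 2·9.80·24.7)) / 9.80 = (24.65 + 33.04) / 9.80 = 5.886 s.

5.886 s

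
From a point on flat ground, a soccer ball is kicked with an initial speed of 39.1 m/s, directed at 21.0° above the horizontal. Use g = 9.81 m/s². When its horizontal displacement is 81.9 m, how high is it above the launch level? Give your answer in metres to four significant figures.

Horizontal component vₓ = 39.10 cos 21.0° = 36.50 m/s; vertical v_y0 = 39.10 sin 21.0° = 14.01 m/s.
At x = 81.9 m, t = x/vₓ = 81.9/36.50 = 2.244 s.
Height: y = v_y0 t − ½ g t² = 14.01 × 2.244 − 4.905 × 2.244² = 31.44 − 24.69 = 6.747 m.

6.747 m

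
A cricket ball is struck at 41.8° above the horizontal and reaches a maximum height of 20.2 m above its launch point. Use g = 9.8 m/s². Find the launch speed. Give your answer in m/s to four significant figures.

At the peak v_y = 0, so v_y0 = √(2gH) = √(2 × 9.80 × 20.2) = 19.90 m/s.
v_y0 = v₀ sin θ ⇒ v₀ = 19.90 / sin 41.8° = 29.85 m/s.

29.85 m/s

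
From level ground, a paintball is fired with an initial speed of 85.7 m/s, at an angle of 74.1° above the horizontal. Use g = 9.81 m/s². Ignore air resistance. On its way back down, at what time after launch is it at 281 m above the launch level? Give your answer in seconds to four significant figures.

12.05 s

Resolve: vₓ = 85.70 cos 74.1° = 23.48 m/s and v_y0 = 85.70 sin 74.1° = 82.42 m/s.
Require v_y0 t − ½ g t² = 281, i.e. 4.905 t² − 82.42 t + 281 = 0.
Quadratic formula: t = (82.42 ± √1280.0) / 9.81 = (82.42 ± 35.78) / 9.81 → t = 4.755 s or 12.05 s.
The descending-branch root is 12.05 s.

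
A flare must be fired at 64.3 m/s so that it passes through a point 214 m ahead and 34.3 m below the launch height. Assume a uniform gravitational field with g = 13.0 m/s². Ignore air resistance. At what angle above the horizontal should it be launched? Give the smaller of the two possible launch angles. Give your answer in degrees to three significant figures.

Trajectory: y = x tanθ − g x² (1 + tan²θ)/(2v₀²). With x = 214, y = −34.3, v₀ = 64.3, g = 13.0:
72.00 tan²θ − 214 tanθ + (37.70) = 0.
tanθ = [214 ± √(214² − 4 × 72.00 × (37.70))] / (2 × 72.00) = (214 ± 186.9) / 144.0, giving tanθ = 0.1881 or 2.784.
θ = 10.65° or 70.24°; the smaller is 10.65°.

10.7°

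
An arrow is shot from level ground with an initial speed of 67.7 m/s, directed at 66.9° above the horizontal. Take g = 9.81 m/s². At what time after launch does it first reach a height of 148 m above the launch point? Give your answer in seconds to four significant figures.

3.166 s

Resolve: vₓ = 67.70 cos 66.9° = 26.56 m/s and v_y0 = 67.70 sin 66.9° = 62.27 m/s.
Height y(t) = 62.27 t − 4.905 t² = 148 gives 4.905 t² − 62.27 t + 148 = 0.
Quadratic formula: t = (62.27 ± √974.03) / 9.81 = (62.27 ± 31.21) / 9.81 → t = 3.166 s or 9.529 s.
The first (ascending) time is 3.166 s.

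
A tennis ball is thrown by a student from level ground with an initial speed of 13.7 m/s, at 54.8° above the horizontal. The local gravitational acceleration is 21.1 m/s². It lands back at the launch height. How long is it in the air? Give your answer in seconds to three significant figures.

1.06 s

Resolve: vₓ = 13.70 cos 54.8° = 7.897 m/s and v_y0 = 13.70 sin 54.8° = 11.19 m/s.
Time of flight on level ground: T = 2 v_y0 / g = 2 × 11.19 / 21.1 = 1.061 s.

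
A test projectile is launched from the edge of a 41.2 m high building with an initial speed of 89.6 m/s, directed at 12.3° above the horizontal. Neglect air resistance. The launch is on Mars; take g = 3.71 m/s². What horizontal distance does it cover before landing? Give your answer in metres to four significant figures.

1061 m

Components: vₓ = 89.60 cos 12.3° = 87.54 m/s, v_y0 = 89.60 sin 12.3° = 19.09 m/s.
Vertical motion (up positive, ground at y = 0): 1.855 t² − (19.09) t − 41.2 = 0, so t = (19.09 + √(19.09² + 2·3.71·41.2)) / 3.71 = (19.09 + 25.89) / 3.71 = 12.12 s.
Horizontal distance: R = vₓ t = 87.54 × 12.12 = 1061 m.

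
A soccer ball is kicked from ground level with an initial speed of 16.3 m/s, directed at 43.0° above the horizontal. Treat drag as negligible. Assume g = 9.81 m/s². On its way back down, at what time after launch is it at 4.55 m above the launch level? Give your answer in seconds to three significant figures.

Resolve: vₓ = 16.30 cos 43.0° = 11.92 m/s and v_y0 = 16.30 sin 43.0° = 11.12 m/s.
Require v_y0 t − ½ g t² = 4.55, i.e. 4.905 t² − 11.12 t + 4.55 = 0.
Quadratic formula: t = (11.12 ± √34.307) / 9.81 = (11.12 ± 5.857) / 9.81 → t = 0.5361 s or 1.730 s.
The descending-branch root is 1.730 s.

1.73 s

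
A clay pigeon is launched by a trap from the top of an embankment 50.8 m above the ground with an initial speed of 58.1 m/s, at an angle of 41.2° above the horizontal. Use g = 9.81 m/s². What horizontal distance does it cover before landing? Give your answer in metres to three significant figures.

392 m

Components: vₓ = 58.10 cos 41.2° = 43.72 m/s, v_y0 = 58.10 sin 41.2° = 38.27 m/s.
Vertical motion (up positive, ground at y = 0): 4.905 t² − (38.27) t − 50.8 = 0, so t = (38.27 + √(38.27² + 2·9.81·50.8)) / 9.81 = (38.27 + 49.61) / 9.81 = 8.958 s.
Horizontal distance: R = vₓ t = 43.72 × 8.958 = 391.6 m.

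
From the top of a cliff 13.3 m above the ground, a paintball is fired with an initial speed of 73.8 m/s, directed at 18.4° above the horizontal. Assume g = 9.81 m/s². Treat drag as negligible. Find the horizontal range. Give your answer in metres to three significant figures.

369 m

Horizontal component vₓ = 73.80 cos 18.4° = 70.03 m/s; vertical v_y0 = 73.80 sin 18.4° = 23.29 m/s.
With up positive and y = 0 at the ground: y(t) = 13.3 + (23.29) t − 4.905 t². Setting y = 0 and taking the positive root: t = [23.29 + √(23.29² + 2·9.81·13.3)] / 9.81 = (23.29 + 28.35) / 9.81 = 5.264 s.
Horizontal distance: R = vₓ t = 70.03 × 5.264 = 368.6 m.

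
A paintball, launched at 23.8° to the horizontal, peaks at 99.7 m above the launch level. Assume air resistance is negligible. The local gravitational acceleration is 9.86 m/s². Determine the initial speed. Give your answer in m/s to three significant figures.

At the peak v_y = 0, so v_y0 = √(2gH) = √(2 × 9.86 × 99.7) = 44.34 m/s.
v_y0 = v₀ sin θ ⇒ v₀ = 44.34 / sin 23.8° = 109.9 m/s.

110 m/s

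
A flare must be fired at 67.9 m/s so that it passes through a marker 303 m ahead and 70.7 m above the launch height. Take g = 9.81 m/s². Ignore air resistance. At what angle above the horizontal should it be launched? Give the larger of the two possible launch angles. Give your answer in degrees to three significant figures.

67.2°

Trajectory: y = x tanθ − g x² (1 + tan²θ)/(2v₀²). With x = 303, y = 70.7, v₀ = 67.9, g = 9.81:
97.68 tan²θ − 303 tanθ + (168.4) = 0.
tanθ = [303 ± √(303² − 4 × 97.68 × (168.4))] / (2 × 97.68) = (303 ± 161.3) / 195.4, giving tanθ = 0.7253 or 2.377.
θ = 35.95° or 67.18°; the larger is 67.18°.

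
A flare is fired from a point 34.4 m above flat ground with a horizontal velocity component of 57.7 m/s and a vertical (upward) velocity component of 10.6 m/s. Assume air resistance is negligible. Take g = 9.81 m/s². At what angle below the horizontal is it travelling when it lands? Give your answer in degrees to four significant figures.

With up positive and y = 0 at the ground: y(t) = 34.4 + (10.60) t − 4.905 t². Setting y = 0 and taking the positive root: t = [10.60 + √(10.60² + 2·9.81·34.4)] / 9.81 = (10.60 + 28.06) / 9.81 = 3.941 s.
At impact: v_y = v_y0 − g t = −28.06 m/s; vₓ = 57.70 m/s.
Angle below horizontal: arctan(|v_y|/vₓ) = arctan(28.06/57.70) = 25.93°.

25.93°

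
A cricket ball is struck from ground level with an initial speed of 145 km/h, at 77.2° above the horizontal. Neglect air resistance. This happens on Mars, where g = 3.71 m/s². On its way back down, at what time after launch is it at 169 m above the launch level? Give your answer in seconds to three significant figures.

15.2 s

Convert: 145 km/h = 145/3.6 = 40.28 m/s.
Components: vₓ = 40.28 cos 77.2° = 8.923 m/s, v_y0 = 40.28 sin 77.2° = 39.28 m/s.
Require v_y0 t − ½ g t² = 169, i.e. 1.855 t² − 39.28 t + 169 = 0.
t = [39.28 ± √(39.28² − 2·3.71·169)] / 3.71 = (39.28 ± 16.99) / 3.71, so t = 6.007 s or t = 15.17 s.
The descending-branch root is 15.17 s.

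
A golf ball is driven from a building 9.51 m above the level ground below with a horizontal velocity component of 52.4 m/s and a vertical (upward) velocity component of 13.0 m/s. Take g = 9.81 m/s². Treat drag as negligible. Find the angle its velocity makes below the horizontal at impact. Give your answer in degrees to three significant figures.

19.8°

The projectile lands when y = 9.51 + (13.00) t − ½·9.81·t² = 0. Positive root: t = (13.00 + √(13.00² + 2·9.81·9.51)) / 9.81 = (13.00 + 18.86) / 9.81 = 3.247 s.
At impact: v_y = v_y0 − g t = −18.86 m/s; vₓ = 52.40 m/s.
Angle below horizontal: arctan(|v_y|/vₓ) = arctan(18.86/52.40) = 19.79°.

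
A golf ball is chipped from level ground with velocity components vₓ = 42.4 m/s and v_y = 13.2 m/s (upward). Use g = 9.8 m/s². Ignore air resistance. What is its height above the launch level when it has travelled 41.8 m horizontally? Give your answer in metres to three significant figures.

8.25 m

x = vₓ t ⇒ t = 41.8/42.40 = 0.9858 s.
Height: y = v_y0 t − ½ g t² = 13.20 × 0.9858 − 4.900 × 0.9858² = 13.01 − 4.762 = 8.251 m.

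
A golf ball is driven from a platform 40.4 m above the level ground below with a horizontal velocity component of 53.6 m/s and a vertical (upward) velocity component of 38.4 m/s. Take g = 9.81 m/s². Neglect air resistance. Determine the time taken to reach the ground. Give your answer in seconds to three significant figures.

The projectile lands when y = 40.4 + (38.40) t − ½·9.81·t² = 0. Positive root: t = (38.40 + √(38.40² + 2·9.81·40.4)) / 9.81 = (38.40 + 47.62) / 9.81 = 8.768 s.

8.77 s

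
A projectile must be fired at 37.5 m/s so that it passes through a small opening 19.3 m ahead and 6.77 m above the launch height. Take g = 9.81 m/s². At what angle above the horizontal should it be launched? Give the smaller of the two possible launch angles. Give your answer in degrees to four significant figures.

Trajectory: y = x tanθ − g x² (1 + tan²θ)/(2v₀²). With x = 19.3, y = 6.77, v₀ = 37.5, g = 9.81:
1.299 tan²θ − 19.3 tanθ + (8.069) = 0.
tanθ = [19.3 ± √(19.3² − 4 × 1.299 × (8.069))] / (2 × 1.299) = (19.3 ± 18.18) / 2.598, giving tanθ = 0.4306 or 14.42.
θ = 23.30° or 86.03°; the smaller is 23.30°.

23.30°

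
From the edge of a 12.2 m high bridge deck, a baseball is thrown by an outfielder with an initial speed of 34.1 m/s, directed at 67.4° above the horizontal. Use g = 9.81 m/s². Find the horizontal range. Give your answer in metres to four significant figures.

88.91 m

Horizontal component vₓ = 34.10 cos 67.4° = 13.10 m/s; vertical v_y0 = 34.10 sin 67.4° = 31.48 m/s.
Vertical motion (up positive, ground at y = 0): 4.905 t² − (31.48) t − 12.2 = 0, so t = (31.48 + √(31.48² + 2·9.81·12.2)) / 9.81 = (31.48 + 35.08) / 9.81 = 6.785 s.
Horizontal distance: R = vₓ t = 13.10 × 6.785 = 88.91 m.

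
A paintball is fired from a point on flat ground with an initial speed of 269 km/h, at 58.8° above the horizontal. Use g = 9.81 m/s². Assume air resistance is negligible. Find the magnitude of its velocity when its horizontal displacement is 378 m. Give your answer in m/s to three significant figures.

Convert: 269 km/h = 269/3.6 = 74.72 m/s.
Horizontal component vₓ = 74.72 cos 58.8° = 38.71 m/s; vertical v_y0 = 74.72 sin 58.8° = 63.91 m/s.
At x = 378 m, t = x/vₓ = 378/38.71 = 9.765 s.
Vertical velocity there: v_y = v_y0 − g t = 63.91 − 9.81 × 9.765 = −31.88 m/s.
Speed: √(vₓ² + v_y²) = √(38.71² + 31.88²) = 50.15 m/s.

50.1 m/s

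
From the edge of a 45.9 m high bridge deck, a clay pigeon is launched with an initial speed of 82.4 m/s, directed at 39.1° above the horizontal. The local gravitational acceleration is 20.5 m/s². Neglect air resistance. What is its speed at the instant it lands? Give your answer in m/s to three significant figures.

93.1 m/s

Resolve: vₓ = 82.40 cos 39.1° = 63.95 m/s and v_y0 = 82.40 sin 39.1° = 51.97 m/s.
Vertical motion (up positive, ground at y = 0): 10.25 t² − (51.97) t − 45.9 = 0, so t = (51.97 + √(51.97² + 2·20.5·45.9)) / 20.5 = (51.97 + 67.69) / 20.5 = 5.837 s.
Vertical velocity at impact: v_y = v_y0 − g t = 51.97 − 20.5 × 5.837 = −67.69 m/s.
Speed: |v| = √(vₓ² + v_y²) = √(63.95² + 67.69²) = 93.12 m/s.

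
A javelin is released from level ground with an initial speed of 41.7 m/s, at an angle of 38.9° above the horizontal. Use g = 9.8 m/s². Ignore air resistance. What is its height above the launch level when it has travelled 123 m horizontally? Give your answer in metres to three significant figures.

28.9 m

Horizontal component vₓ = 41.70 cos 38.9° = 32.45 m/s; vertical v_y0 = 41.70 sin 38.9° = 26.19 m/s.
Time to reach x = 123 m: t = x/vₓ = 123/32.45 = 3.790 s.
Height: y = v_y0 t − ½ g t² = 26.19 × 3.790 − 4.900 × 3.790² = 99.25 − 70.39 = 28.86 m.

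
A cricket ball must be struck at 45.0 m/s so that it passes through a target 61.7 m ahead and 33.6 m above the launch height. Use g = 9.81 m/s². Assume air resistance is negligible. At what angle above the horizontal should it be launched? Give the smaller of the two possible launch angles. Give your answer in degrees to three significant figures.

Trajectory: y = x tanθ − g x² (1 + tan²θ)/(2v₀²). With x = 61.7, y = 33.6, v₀ = 45.0, g = 9.81:
9.221 tan²θ − 61.7 tanθ + (42.82) = 0.
tanθ = [61.7 ± √(61.7² − 4 × 9.221 × (42.82))] / (2 × 9.221) = (61.7 ± 47.20) / 18.44, giving tanθ = 0.7865 or 5.905.
θ = 38.18° or 80.39°; the smaller is 38.18°.

38.2°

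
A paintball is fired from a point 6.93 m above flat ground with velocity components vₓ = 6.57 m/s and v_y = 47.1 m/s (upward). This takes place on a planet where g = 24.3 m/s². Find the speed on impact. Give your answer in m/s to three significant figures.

51.0 m/s

Vertical motion (up positive, ground at y = 0): 12.15 t² − (47.10) t − 6.93 = 0, so t = (47.10 + √(47.10² + 2·24.3·6.93)) / 24.3 = (47.10 + 50.55) / 24.3 = 4.018 s.
Vertical velocity at impact: v_y = v_y0 − g t = 47.10 − 24.3 × 4.018 = −50.55 m/s.
Speed: |v| = √(vₓ² + v_y²) = √(6.570² + 50.55²) = 50.97 m/s.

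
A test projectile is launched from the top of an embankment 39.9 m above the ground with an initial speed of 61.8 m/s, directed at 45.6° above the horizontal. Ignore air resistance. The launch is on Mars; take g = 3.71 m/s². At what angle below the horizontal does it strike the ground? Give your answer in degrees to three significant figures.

47.6°

vₓ = 61.80 cos 45.6° = 43.24 m/s; v_y0 = 61.80 sin 45.6° = 44.15 m/s.
The projectile lands when y = 39.9 + (44.15) t − ½·3.71·t² = 0. Positive root: t = (44.15 + √(44.15² + 2·3.71·39.9)) / 3.71 = (44.15 + 47.39) / 3.71 = 24.67 s.
At impact: v_y = v_y0 − g t = −47.39 m/s; vₓ = 43.24 m/s.
Angle below horizontal: arctan(|v_y|/vₓ) = arctan(47.39/43.24) = 47.62°.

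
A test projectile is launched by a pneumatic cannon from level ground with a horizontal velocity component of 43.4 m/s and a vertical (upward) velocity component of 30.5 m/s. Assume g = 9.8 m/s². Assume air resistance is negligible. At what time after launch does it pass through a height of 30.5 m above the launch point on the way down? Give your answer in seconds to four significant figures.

4.973 s

Height y(t) = 30.50 t − 4.900 t² = 30.5 gives 4.900 t² − 30.50 t + 30.5 = 0.
t = [30.50 ± √(30.50² − 2·9.80·30.5)] / 9.80 = (30.50 ± 18.23) / 9.80, so t = 1.252 s or t = 4.973 s.
The descending-branch root is 4.973 s.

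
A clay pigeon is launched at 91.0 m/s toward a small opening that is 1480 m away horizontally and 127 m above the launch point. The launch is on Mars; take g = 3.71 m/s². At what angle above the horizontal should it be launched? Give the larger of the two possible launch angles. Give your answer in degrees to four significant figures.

68.32°

Trajectory: y = x tanθ − g x² (1 + tan²θ)/(2v₀²). With x = 1480, y = 127, v₀ = 91.0, g = 3.71:
490.7 tan²θ − 1480 tanθ + (617.7) = 0.
tanθ = [1480 ± √(1480² − 4 × 490.7 × (617.7))] / (2 × 490.7) = (1480 ± 989.0) / 981.3, giving tanθ = 0.5003 or 2.516.
θ = 26.58° or 68.32°; the larger is 68.32°.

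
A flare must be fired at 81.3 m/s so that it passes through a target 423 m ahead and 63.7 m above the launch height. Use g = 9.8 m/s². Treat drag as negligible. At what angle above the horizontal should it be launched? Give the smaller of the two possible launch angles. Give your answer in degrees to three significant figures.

29.4°

Trajectory: y = x tanθ − g x² (1 + tan²θ)/(2v₀²). With x = 423, y = 63.7, v₀ = 81.3, g = 9.80:
132.6 tan²θ − 423 tanθ + (196.3) = 0.
tanθ = [423 ± √(423² − 4 × 132.6 × (196.3))] / (2 × 132.6) = (423 ± 273.4) / 265.3, giving tanθ = 0.5639 or 2.625.
θ = 29.42° or 69.15°; the smaller is 29.42°.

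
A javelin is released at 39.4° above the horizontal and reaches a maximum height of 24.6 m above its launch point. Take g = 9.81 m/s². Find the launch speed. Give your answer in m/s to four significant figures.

34.61 m/s

At the peak v_y = 0, so v_y0 = √(2gH) = √(2 × 9.81 × 24.6) = 21.97 m/s.
v_y0 = v₀ sin θ ⇒ v₀ = 21.97 / sin 39.4° = 34.61 m/s.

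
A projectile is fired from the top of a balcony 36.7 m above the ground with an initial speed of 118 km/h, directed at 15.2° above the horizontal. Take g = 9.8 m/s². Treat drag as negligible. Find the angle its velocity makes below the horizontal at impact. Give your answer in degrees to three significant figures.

41.7°

Convert: 118 km/h = 118/3.6 = 32.78 m/s.
Resolve: vₓ = 32.78 cos 15.2° = 31.63 m/s and v_y0 = 32.78 sin 15.2° = 8.594 m/s.
The projectile lands when y = 36.7 + (8.594) t − ½·9.80·t² = 0. Positive root: t = (8.594 + √(8.594² + 2·9.80·36.7)) / 9.80 = (8.594 + 28.16) / 9.80 = 3.751 s.
At impact: v_y = v_y0 − g t = −28.16 m/s; vₓ = 31.63 m/s.
Angle below horizontal: arctan(|v_y|/vₓ) = arctan(28.16/31.63) = 41.68°.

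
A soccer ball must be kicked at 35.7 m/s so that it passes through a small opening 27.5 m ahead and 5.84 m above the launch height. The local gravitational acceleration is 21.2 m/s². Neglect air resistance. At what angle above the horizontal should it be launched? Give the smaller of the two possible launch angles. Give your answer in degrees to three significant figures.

Trajectory: y = x tanθ − g x² (1 + tan²θ)/(2v₀²). With x = 27.5, y = 5.84, v₀ = 35.7, g = 21.2:
6.290 tan²θ − 27.5 tanθ + (12.13) = 0.
tanθ = [27.5 ± √(27.5² − 4 × 6.290 × (12.13))] / (2 × 6.290) = (27.5 ± 21.24) / 12.58, giving tanθ = 0.4977 or 3.874.
θ = 26.46° or 75.53°; the smaller is 26.46°.

26.5°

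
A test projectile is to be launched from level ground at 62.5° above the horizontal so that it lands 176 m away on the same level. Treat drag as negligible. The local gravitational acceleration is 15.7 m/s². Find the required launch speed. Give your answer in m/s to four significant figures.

58.08 m/s

On level ground R = v₀² sin 2θ / g ⇒ v₀ = √(gR / sin 2θ).
v₀ = √(15.7 × 176 / sin 125.0°) = √(2763 / 0.8192) = √3373.2 = 58.08 m/s.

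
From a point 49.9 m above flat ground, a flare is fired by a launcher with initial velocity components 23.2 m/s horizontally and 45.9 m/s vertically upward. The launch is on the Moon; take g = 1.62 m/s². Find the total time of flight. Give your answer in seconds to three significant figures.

57.7 s

With up positive and y = 0 at the ground: y(t) = 49.9 + (45.90) t − 0.8100 t². Setting y = 0 and taking the positive root: t = [45.90 + √(45.90² + 2·1.62·49.9)] / 1.62 = (45.90 + 47.63) / 1.62 = 57.73 s.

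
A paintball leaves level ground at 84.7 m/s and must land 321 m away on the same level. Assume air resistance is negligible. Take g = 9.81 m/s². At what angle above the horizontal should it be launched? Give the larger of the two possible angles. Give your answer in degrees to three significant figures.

77.0°

R = v₀² sin 2θ / g gives sin 2θ = gR/v₀² = 9.81·321/84.7² = 0.4389.
2θ = 26.04° or 180° − 26.04° = 154.0°, so θ = 13.02° or 76.98°.
The larger angle is 76.98°.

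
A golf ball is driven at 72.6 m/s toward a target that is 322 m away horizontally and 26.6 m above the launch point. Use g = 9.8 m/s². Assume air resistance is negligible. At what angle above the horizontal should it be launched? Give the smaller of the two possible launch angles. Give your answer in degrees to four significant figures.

Trajectory: y = x tanθ − g x² (1 + tan²θ)/(2v₀²). With x = 322, y = 26.6, v₀ = 72.6, g = 9.80:
96.39 tan²θ − 322 tanθ + (123.0) = 0.
tanθ = [322 ± √(322² − 4 × 96.39 × (123.0))] / (2 × 96.39) = (322 ± 237.2) / 192.8, giving tanθ = 0.4399 or 2.901.
θ = 23.74° or 70.98°; the smaller is 23.74°.

23.74°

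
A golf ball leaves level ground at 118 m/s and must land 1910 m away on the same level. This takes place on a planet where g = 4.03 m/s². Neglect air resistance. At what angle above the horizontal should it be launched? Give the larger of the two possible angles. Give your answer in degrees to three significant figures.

73.2°

Level-ground range R = v₀² sin(2θ)/g ⇒ sin(2θ) = gR/v₀² = 4.03 × 1910 / 118² = 0.5528.
2θ = 33.56° or 180° − 33.56° = 146.4°, so θ = 16.78° or 73.22°.
The larger angle is 73.22°.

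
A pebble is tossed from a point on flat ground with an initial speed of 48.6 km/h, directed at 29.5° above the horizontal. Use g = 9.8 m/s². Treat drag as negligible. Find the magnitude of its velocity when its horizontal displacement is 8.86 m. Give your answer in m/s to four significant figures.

Convert: 48.6 km/h = 48.6/3.6 = 13.50 m/s.
Horizontal component vₓ = 13.50 cos 29.5° = 11.75 m/s; vertical v_y0 = 13.50 sin 29.5° = 6.648 m/s.
Time to reach x = 8.86 m: t = x/vₓ = 8.86/11.75 = 0.7541 s.
Vertical velocity there: v_y = v_y0 − g t = 6.648 − 9.80 × 0.7541 = −0.7420 m/s.
Speed: √(vₓ² + v_y²) = √(11.75² + 0.7420²) = 11.77 m/s.

11.77 m/s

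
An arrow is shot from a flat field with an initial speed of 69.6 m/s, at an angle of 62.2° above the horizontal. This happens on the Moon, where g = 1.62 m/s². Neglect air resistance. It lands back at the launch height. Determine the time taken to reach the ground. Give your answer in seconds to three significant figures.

Resolve: vₓ = 69.60 cos 62.2° = 32.46 m/s and v_y0 = 69.60 sin 62.2° = 61.57 m/s.
It returns to y = 0 when t = 2 v_y0 / g = 2(61.57)/1.62 = 76.01 s.

76.0 s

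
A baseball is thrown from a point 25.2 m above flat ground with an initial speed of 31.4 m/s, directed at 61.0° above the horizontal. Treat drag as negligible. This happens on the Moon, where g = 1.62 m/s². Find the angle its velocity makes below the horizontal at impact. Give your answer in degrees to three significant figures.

Resolve: vₓ = 31.40 cos 61.0° = 15.22 m/s and v_y0 = 31.40 sin 61.0° = 27.46 m/s.
Vertical motion (up positive, ground at y = 0): 0.8100 t² − (27.46) t − 25.2 = 0, so t = (27.46 + √(27.46² + 2·1.62·25.2)) / 1.62 = (27.46 + 28.91) / 1.62 = 34.80 s.
At impact: v_y = v_y0 − g t = −28.91 m/s; vₓ = 15.22 m/s.
Angle below horizontal: arctan(|v_y|/vₓ) = arctan(28.91/15.22) = 62.23°.

62.2°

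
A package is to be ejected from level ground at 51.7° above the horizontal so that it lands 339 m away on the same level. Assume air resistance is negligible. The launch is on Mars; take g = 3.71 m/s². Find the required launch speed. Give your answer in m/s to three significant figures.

36.0 m/s

On level ground R = v₀² sin 2θ / g ⇒ v₀ = √(gR / sin 2θ).
v₀ = √(3.71 × 339 / sin 103.4°) = √(1258 / 0.9728) = √1292.9 = 35.96 m/s.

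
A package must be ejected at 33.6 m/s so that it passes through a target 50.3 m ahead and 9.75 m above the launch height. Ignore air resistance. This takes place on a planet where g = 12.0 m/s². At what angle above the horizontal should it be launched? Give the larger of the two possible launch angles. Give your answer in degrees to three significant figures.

Trajectory: y = x tanθ − g x² (1 + tan²θ)/(2v₀²). With x = 50.3, y = 9.75, v₀ = 33.6, g = 12.0:
13.45 tan²θ − 50.3 tanθ + (23.20) = 0.
tanθ = [50.3 ± √(50.3² − 4 × 13.45 × (23.20))] / (2 × 13.45) = (50.3 ± 35.81) / 26.89, giving tanθ = 0.5388 or 3.202.
θ = 28.31° or 72.66°; the larger is 72.66°.

72.7°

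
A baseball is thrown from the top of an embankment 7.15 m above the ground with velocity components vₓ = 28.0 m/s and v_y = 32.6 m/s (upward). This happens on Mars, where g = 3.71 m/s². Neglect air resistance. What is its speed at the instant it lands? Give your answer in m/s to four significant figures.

43.59 m/s

The projectile lands when y = 7.15 + (32.60) t − ½·3.71·t² = 0. Positive root: t = (32.60 + √(32.60² + 2·3.71·7.15)) / 3.71 = (32.60 + 33.40) / 3.71 = 17.79 s.
Vertical velocity at impact: v_y = v_y0 − g t = 32.60 − 3.71 × 17.79 = −33.40 m/s.
Speed: |v| = √(vₓ² + v_y²) = √(28.00² + 33.40²) = 43.59 m/s.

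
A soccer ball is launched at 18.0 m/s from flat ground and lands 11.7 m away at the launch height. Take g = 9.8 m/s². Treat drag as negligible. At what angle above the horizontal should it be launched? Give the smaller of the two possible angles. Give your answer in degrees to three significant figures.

From R = (v₀²/g) sin 2θ: sin 2θ = 9.80 × 11.7 / 324.00 = 0.3539.
2θ = 20.73° or 180° − 20.73° = 159.3°, so θ = 10.36° or 79.64°.
The smaller angle is 10.36°.

10.4°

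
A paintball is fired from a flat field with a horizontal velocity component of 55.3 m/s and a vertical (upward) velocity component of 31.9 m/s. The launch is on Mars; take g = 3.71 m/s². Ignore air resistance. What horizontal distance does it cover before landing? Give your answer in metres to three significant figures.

Flight time T = 2 v_y0 / g = 17.20 s.
Horizontal distance R = vₓ T = 55.30 × 17.20 = 951.0 m.

951 m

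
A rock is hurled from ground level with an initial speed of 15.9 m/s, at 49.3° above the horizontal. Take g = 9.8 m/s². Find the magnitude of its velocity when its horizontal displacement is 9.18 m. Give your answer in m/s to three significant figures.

Horizontal component vₓ = 15.90 cos 49.3° = 10.37 m/s; vertical v_y0 = 15.90 sin 49.3° = 12.05 m/s.
Time to reach x = 9.18 m: t = x/vₓ = 9.18/10.37 = 0.8854 s.
Vertical velocity there: v_y = v_y0 − g t = 12.05 − 9.80 × 0.8854 = 3.378 m/s.
Speed: √(vₓ² + v_y²) = √(10.37² + 3.378²) = 10.90 m/s.

10.9 m/s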